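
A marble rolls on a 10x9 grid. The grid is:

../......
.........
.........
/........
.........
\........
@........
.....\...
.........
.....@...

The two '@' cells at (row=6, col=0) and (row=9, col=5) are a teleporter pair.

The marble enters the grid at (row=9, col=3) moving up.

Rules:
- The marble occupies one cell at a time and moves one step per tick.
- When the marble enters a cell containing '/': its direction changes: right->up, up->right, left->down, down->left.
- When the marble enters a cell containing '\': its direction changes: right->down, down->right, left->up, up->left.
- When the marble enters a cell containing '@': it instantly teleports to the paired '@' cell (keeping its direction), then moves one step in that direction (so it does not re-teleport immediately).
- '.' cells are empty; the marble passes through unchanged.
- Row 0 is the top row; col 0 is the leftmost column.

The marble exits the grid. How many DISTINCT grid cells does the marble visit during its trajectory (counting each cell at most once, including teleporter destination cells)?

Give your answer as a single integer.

Answer: 10

Derivation:
Step 1: enter (9,3), '.' pass, move up to (8,3)
Step 2: enter (8,3), '.' pass, move up to (7,3)
Step 3: enter (7,3), '.' pass, move up to (6,3)
Step 4: enter (6,3), '.' pass, move up to (5,3)
Step 5: enter (5,3), '.' pass, move up to (4,3)
Step 6: enter (4,3), '.' pass, move up to (3,3)
Step 7: enter (3,3), '.' pass, move up to (2,3)
Step 8: enter (2,3), '.' pass, move up to (1,3)
Step 9: enter (1,3), '.' pass, move up to (0,3)
Step 10: enter (0,3), '.' pass, move up to (-1,3)
Step 11: at (-1,3) — EXIT via top edge, pos 3
Distinct cells visited: 10 (path length 10)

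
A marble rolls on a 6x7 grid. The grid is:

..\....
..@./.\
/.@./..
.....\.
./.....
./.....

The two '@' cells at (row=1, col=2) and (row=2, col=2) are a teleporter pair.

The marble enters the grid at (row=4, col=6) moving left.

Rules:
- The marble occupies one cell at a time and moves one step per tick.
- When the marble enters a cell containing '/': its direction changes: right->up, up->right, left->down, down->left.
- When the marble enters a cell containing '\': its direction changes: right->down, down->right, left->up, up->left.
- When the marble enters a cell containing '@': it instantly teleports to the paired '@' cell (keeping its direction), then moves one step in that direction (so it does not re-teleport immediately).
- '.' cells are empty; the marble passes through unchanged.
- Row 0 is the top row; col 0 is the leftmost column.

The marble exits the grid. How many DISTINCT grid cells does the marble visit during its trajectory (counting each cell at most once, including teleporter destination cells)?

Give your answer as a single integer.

Step 1: enter (4,6), '.' pass, move left to (4,5)
Step 2: enter (4,5), '.' pass, move left to (4,4)
Step 3: enter (4,4), '.' pass, move left to (4,3)
Step 4: enter (4,3), '.' pass, move left to (4,2)
Step 5: enter (4,2), '.' pass, move left to (4,1)
Step 6: enter (4,1), '/' deflects left->down, move down to (5,1)
Step 7: enter (5,1), '/' deflects down->left, move left to (5,0)
Step 8: enter (5,0), '.' pass, move left to (5,-1)
Step 9: at (5,-1) — EXIT via left edge, pos 5
Distinct cells visited: 8 (path length 8)

Answer: 8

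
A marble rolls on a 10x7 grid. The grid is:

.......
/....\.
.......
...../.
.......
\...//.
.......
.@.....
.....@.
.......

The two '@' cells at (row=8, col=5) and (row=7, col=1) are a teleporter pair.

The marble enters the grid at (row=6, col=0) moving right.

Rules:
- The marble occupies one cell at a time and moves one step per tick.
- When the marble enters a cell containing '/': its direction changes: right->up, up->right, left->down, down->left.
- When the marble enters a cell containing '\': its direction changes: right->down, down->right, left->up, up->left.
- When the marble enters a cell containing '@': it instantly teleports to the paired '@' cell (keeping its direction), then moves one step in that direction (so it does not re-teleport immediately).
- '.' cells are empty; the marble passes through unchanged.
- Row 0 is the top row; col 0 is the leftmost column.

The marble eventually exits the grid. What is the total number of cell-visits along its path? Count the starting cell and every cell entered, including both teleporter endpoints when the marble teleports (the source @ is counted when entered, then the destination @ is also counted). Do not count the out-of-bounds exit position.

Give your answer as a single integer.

Step 1: enter (6,0), '.' pass, move right to (6,1)
Step 2: enter (6,1), '.' pass, move right to (6,2)
Step 3: enter (6,2), '.' pass, move right to (6,3)
Step 4: enter (6,3), '.' pass, move right to (6,4)
Step 5: enter (6,4), '.' pass, move right to (6,5)
Step 6: enter (6,5), '.' pass, move right to (6,6)
Step 7: enter (6,6), '.' pass, move right to (6,7)
Step 8: at (6,7) — EXIT via right edge, pos 6
Path length (cell visits): 7

Answer: 7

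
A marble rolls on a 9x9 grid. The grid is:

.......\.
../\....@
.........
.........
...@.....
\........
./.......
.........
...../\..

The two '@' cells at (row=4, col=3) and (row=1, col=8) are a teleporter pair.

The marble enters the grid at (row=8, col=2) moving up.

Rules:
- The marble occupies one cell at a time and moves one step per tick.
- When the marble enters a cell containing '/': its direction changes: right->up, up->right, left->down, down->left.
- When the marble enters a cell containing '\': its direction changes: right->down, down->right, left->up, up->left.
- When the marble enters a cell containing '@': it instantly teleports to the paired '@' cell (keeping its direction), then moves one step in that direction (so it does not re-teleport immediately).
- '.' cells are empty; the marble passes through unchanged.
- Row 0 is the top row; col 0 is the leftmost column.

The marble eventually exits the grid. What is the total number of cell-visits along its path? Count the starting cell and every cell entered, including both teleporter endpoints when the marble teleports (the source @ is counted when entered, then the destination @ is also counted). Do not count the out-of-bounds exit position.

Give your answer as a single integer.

Step 1: enter (8,2), '.' pass, move up to (7,2)
Step 2: enter (7,2), '.' pass, move up to (6,2)
Step 3: enter (6,2), '.' pass, move up to (5,2)
Step 4: enter (5,2), '.' pass, move up to (4,2)
Step 5: enter (4,2), '.' pass, move up to (3,2)
Step 6: enter (3,2), '.' pass, move up to (2,2)
Step 7: enter (2,2), '.' pass, move up to (1,2)
Step 8: enter (1,2), '/' deflects up->right, move right to (1,3)
Step 9: enter (1,3), '\' deflects right->down, move down to (2,3)
Step 10: enter (2,3), '.' pass, move down to (3,3)
Step 11: enter (3,3), '.' pass, move down to (4,3)
Step 12: enter (4,3), '@' teleport (4,3)->(1,8), also enter (1,8), move down to (2,8)
Step 13: enter (2,8), '.' pass, move down to (3,8)
Step 14: enter (3,8), '.' pass, move down to (4,8)
Step 15: enter (4,8), '.' pass, move down to (5,8)
Step 16: enter (5,8), '.' pass, move down to (6,8)
Step 17: enter (6,8), '.' pass, move down to (7,8)
Step 18: enter (7,8), '.' pass, move down to (8,8)
Step 19: enter (8,8), '.' pass, move down to (9,8)
Step 20: at (9,8) — EXIT via bottom edge, pos 8
Path length (cell visits): 20

Answer: 20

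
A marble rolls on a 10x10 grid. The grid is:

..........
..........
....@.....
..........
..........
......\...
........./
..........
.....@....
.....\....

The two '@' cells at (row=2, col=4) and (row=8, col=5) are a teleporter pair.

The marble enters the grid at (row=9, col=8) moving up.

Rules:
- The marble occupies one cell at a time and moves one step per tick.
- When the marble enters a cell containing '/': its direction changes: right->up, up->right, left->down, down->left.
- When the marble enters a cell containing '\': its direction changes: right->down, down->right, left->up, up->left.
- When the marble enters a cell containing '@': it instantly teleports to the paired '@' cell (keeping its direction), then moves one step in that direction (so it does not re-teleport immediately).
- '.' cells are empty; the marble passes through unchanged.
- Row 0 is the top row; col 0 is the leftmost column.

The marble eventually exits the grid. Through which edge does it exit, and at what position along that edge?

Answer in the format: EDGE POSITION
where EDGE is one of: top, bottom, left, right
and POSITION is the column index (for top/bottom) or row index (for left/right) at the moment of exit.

Step 1: enter (9,8), '.' pass, move up to (8,8)
Step 2: enter (8,8), '.' pass, move up to (7,8)
Step 3: enter (7,8), '.' pass, move up to (6,8)
Step 4: enter (6,8), '.' pass, move up to (5,8)
Step 5: enter (5,8), '.' pass, move up to (4,8)
Step 6: enter (4,8), '.' pass, move up to (3,8)
Step 7: enter (3,8), '.' pass, move up to (2,8)
Step 8: enter (2,8), '.' pass, move up to (1,8)
Step 9: enter (1,8), '.' pass, move up to (0,8)
Step 10: enter (0,8), '.' pass, move up to (-1,8)
Step 11: at (-1,8) — EXIT via top edge, pos 8

Answer: top 8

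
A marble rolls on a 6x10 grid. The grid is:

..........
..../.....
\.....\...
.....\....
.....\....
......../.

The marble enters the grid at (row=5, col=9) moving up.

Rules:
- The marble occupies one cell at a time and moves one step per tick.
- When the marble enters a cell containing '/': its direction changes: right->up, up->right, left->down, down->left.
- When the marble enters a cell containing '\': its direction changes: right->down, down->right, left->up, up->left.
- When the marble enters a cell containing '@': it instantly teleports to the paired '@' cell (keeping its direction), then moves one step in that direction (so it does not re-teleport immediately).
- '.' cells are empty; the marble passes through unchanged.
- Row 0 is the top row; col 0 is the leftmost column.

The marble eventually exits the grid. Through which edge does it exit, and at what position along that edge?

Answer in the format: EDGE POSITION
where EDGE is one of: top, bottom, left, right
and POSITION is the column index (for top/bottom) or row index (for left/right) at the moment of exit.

Step 1: enter (5,9), '.' pass, move up to (4,9)
Step 2: enter (4,9), '.' pass, move up to (3,9)
Step 3: enter (3,9), '.' pass, move up to (2,9)
Step 4: enter (2,9), '.' pass, move up to (1,9)
Step 5: enter (1,9), '.' pass, move up to (0,9)
Step 6: enter (0,9), '.' pass, move up to (-1,9)
Step 7: at (-1,9) — EXIT via top edge, pos 9

Answer: top 9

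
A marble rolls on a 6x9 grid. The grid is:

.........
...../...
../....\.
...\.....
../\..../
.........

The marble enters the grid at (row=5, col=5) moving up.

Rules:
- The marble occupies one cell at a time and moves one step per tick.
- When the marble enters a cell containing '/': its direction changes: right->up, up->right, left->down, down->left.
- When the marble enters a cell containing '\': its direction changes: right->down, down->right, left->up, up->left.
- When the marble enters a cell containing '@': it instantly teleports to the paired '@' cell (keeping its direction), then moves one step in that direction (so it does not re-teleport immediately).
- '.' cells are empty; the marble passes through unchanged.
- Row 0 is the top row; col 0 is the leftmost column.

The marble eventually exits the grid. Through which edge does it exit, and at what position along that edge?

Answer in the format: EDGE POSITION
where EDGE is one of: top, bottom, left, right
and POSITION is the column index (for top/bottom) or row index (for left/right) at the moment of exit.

Answer: right 1

Derivation:
Step 1: enter (5,5), '.' pass, move up to (4,5)
Step 2: enter (4,5), '.' pass, move up to (3,5)
Step 3: enter (3,5), '.' pass, move up to (2,5)
Step 4: enter (2,5), '.' pass, move up to (1,5)
Step 5: enter (1,5), '/' deflects up->right, move right to (1,6)
Step 6: enter (1,6), '.' pass, move right to (1,7)
Step 7: enter (1,7), '.' pass, move right to (1,8)
Step 8: enter (1,8), '.' pass, move right to (1,9)
Step 9: at (1,9) — EXIT via right edge, pos 1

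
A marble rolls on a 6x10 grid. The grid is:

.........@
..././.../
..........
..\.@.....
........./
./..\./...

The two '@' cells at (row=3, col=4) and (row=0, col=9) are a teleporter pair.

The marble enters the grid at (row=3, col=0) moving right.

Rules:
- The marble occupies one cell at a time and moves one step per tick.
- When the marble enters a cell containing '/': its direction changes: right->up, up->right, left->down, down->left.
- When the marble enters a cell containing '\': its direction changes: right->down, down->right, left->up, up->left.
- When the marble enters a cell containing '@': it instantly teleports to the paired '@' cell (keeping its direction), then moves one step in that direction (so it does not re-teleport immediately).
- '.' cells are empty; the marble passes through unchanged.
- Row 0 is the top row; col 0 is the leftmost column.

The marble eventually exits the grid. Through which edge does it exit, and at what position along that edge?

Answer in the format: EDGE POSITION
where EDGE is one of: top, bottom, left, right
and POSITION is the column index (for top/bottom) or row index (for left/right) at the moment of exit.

Step 1: enter (3,0), '.' pass, move right to (3,1)
Step 2: enter (3,1), '.' pass, move right to (3,2)
Step 3: enter (3,2), '\' deflects right->down, move down to (4,2)
Step 4: enter (4,2), '.' pass, move down to (5,2)
Step 5: enter (5,2), '.' pass, move down to (6,2)
Step 6: at (6,2) — EXIT via bottom edge, pos 2

Answer: bottom 2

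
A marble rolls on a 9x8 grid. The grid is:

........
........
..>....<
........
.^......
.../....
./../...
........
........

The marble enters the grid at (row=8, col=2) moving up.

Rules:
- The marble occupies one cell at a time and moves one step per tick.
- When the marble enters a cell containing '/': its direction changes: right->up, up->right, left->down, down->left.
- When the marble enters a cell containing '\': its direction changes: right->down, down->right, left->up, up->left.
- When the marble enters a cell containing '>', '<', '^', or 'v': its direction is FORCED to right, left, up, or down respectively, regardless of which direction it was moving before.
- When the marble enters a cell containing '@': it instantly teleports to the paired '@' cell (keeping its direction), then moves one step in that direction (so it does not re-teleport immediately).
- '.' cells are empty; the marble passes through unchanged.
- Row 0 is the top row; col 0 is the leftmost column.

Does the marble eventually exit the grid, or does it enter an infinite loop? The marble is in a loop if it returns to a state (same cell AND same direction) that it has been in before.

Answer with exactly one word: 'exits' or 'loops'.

Step 1: enter (8,2), '.' pass, move up to (7,2)
Step 2: enter (7,2), '.' pass, move up to (6,2)
Step 3: enter (6,2), '.' pass, move up to (5,2)
Step 4: enter (5,2), '.' pass, move up to (4,2)
Step 5: enter (4,2), '.' pass, move up to (3,2)
Step 6: enter (3,2), '.' pass, move up to (2,2)
Step 7: enter (2,2), '>' forces up->right, move right to (2,3)
Step 8: enter (2,3), '.' pass, move right to (2,4)
Step 9: enter (2,4), '.' pass, move right to (2,5)
Step 10: enter (2,5), '.' pass, move right to (2,6)
Step 11: enter (2,6), '.' pass, move right to (2,7)
Step 12: enter (2,7), '<' forces right->left, move left to (2,6)
Step 13: enter (2,6), '.' pass, move left to (2,5)
Step 14: enter (2,5), '.' pass, move left to (2,4)
Step 15: enter (2,4), '.' pass, move left to (2,3)
Step 16: enter (2,3), '.' pass, move left to (2,2)
Step 17: enter (2,2), '>' forces left->right, move right to (2,3)
Step 18: at (2,3) dir=right — LOOP DETECTED (seen before)

Answer: loops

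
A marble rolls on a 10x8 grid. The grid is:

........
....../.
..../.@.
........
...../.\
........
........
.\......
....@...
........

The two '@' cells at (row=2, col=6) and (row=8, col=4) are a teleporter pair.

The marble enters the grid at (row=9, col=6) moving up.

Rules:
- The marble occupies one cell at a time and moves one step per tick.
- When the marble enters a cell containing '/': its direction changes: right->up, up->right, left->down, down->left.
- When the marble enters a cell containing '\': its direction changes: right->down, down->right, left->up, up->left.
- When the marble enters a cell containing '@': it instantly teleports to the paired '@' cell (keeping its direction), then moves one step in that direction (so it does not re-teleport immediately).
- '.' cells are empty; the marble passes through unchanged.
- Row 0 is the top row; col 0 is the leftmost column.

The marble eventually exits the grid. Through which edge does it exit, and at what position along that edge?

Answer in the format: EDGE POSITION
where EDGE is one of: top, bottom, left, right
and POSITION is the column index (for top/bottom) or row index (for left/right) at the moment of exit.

Step 1: enter (9,6), '.' pass, move up to (8,6)
Step 2: enter (8,6), '.' pass, move up to (7,6)
Step 3: enter (7,6), '.' pass, move up to (6,6)
Step 4: enter (6,6), '.' pass, move up to (5,6)
Step 5: enter (5,6), '.' pass, move up to (4,6)
Step 6: enter (4,6), '.' pass, move up to (3,6)
Step 7: enter (3,6), '.' pass, move up to (2,6)
Step 8: enter (2,6), '@' teleport (2,6)->(8,4), also enter (8,4), move up to (7,4)
Step 9: enter (7,4), '.' pass, move up to (6,4)
Step 10: enter (6,4), '.' pass, move up to (5,4)
Step 11: enter (5,4), '.' pass, move up to (4,4)
Step 12: enter (4,4), '.' pass, move up to (3,4)
Step 13: enter (3,4), '.' pass, move up to (2,4)
Step 14: enter (2,4), '/' deflects up->right, move right to (2,5)
Step 15: enter (2,5), '.' pass, move right to (2,6)
Step 16: enter (2,6), '@' teleport (2,6)->(8,4), also enter (8,4), move right to (8,5)
Step 17: enter (8,5), '.' pass, move right to (8,6)
Step 18: enter (8,6), '.' pass, move right to (8,7)
Step 19: enter (8,7), '.' pass, move right to (8,8)
Step 20: at (8,8) — EXIT via right edge, pos 8

Answer: right 8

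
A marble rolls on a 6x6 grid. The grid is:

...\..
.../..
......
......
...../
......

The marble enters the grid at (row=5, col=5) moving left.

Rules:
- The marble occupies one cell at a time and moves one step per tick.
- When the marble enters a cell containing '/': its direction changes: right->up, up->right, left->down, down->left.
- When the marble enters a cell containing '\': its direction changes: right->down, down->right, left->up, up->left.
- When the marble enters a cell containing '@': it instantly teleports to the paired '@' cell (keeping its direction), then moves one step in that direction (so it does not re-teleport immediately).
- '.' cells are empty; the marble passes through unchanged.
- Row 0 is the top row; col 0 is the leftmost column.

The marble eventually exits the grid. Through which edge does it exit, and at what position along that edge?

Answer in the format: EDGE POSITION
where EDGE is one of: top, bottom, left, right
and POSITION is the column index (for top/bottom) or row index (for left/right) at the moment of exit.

Answer: left 5

Derivation:
Step 1: enter (5,5), '.' pass, move left to (5,4)
Step 2: enter (5,4), '.' pass, move left to (5,3)
Step 3: enter (5,3), '.' pass, move left to (5,2)
Step 4: enter (5,2), '.' pass, move left to (5,1)
Step 5: enter (5,1), '.' pass, move left to (5,0)
Step 6: enter (5,0), '.' pass, move left to (5,-1)
Step 7: at (5,-1) — EXIT via left edge, pos 5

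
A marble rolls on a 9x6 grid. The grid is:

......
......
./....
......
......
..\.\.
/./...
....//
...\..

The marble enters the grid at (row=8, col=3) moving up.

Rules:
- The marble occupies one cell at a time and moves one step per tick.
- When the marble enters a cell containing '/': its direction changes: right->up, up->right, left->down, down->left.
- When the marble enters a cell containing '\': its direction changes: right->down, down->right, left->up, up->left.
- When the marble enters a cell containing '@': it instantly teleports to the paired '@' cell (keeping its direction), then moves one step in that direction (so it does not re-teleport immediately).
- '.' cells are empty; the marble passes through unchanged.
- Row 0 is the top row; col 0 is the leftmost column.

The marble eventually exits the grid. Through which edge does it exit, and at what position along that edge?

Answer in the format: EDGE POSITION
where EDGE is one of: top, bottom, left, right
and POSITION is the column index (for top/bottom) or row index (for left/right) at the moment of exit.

Answer: left 8

Derivation:
Step 1: enter (8,3), '\' deflects up->left, move left to (8,2)
Step 2: enter (8,2), '.' pass, move left to (8,1)
Step 3: enter (8,1), '.' pass, move left to (8,0)
Step 4: enter (8,0), '.' pass, move left to (8,-1)
Step 5: at (8,-1) — EXIT via left edge, pos 8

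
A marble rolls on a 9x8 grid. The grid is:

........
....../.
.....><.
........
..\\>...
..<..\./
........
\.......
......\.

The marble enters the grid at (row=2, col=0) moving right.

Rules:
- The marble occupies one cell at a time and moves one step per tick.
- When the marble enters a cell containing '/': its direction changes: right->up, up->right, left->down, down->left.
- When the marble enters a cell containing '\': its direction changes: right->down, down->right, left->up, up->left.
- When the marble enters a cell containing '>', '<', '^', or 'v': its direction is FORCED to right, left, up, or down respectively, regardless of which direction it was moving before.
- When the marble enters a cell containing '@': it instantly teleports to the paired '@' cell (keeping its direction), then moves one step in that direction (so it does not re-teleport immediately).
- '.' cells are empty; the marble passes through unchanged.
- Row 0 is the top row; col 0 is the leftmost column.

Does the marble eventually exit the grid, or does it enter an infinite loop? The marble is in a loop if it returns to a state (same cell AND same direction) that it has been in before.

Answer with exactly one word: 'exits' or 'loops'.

Answer: loops

Derivation:
Step 1: enter (2,0), '.' pass, move right to (2,1)
Step 2: enter (2,1), '.' pass, move right to (2,2)
Step 3: enter (2,2), '.' pass, move right to (2,3)
Step 4: enter (2,3), '.' pass, move right to (2,4)
Step 5: enter (2,4), '.' pass, move right to (2,5)
Step 6: enter (2,5), '>' forces right->right, move right to (2,6)
Step 7: enter (2,6), '<' forces right->left, move left to (2,5)
Step 8: enter (2,5), '>' forces left->right, move right to (2,6)
Step 9: at (2,6) dir=right — LOOP DETECTED (seen before)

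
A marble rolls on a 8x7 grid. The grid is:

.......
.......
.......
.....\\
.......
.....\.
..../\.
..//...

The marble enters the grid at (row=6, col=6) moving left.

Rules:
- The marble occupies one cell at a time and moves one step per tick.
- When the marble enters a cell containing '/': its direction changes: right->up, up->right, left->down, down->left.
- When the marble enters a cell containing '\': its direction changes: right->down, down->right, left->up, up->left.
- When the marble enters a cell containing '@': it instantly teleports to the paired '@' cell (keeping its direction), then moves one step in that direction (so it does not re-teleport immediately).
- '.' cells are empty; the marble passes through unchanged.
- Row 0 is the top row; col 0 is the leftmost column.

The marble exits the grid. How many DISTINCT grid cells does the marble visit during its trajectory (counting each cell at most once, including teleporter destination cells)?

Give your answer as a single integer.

Step 1: enter (6,6), '.' pass, move left to (6,5)
Step 2: enter (6,5), '\' deflects left->up, move up to (5,5)
Step 3: enter (5,5), '\' deflects up->left, move left to (5,4)
Step 4: enter (5,4), '.' pass, move left to (5,3)
Step 5: enter (5,3), '.' pass, move left to (5,2)
Step 6: enter (5,2), '.' pass, move left to (5,1)
Step 7: enter (5,1), '.' pass, move left to (5,0)
Step 8: enter (5,0), '.' pass, move left to (5,-1)
Step 9: at (5,-1) — EXIT via left edge, pos 5
Distinct cells visited: 8 (path length 8)

Answer: 8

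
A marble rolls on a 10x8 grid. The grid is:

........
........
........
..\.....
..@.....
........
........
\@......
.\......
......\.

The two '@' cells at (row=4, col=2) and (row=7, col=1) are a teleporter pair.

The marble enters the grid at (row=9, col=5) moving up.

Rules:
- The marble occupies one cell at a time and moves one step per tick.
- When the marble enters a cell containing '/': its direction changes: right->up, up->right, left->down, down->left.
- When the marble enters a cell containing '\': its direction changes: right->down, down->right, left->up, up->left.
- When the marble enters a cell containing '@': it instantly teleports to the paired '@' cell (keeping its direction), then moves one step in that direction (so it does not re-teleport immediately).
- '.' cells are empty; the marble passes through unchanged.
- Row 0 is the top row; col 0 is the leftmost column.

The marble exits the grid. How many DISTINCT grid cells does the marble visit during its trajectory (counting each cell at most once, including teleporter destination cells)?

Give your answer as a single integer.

Answer: 10

Derivation:
Step 1: enter (9,5), '.' pass, move up to (8,5)
Step 2: enter (8,5), '.' pass, move up to (7,5)
Step 3: enter (7,5), '.' pass, move up to (6,5)
Step 4: enter (6,5), '.' pass, move up to (5,5)
Step 5: enter (5,5), '.' pass, move up to (4,5)
Step 6: enter (4,5), '.' pass, move up to (3,5)
Step 7: enter (3,5), '.' pass, move up to (2,5)
Step 8: enter (2,5), '.' pass, move up to (1,5)
Step 9: enter (1,5), '.' pass, move up to (0,5)
Step 10: enter (0,5), '.' pass, move up to (-1,5)
Step 11: at (-1,5) — EXIT via top edge, pos 5
Distinct cells visited: 10 (path length 10)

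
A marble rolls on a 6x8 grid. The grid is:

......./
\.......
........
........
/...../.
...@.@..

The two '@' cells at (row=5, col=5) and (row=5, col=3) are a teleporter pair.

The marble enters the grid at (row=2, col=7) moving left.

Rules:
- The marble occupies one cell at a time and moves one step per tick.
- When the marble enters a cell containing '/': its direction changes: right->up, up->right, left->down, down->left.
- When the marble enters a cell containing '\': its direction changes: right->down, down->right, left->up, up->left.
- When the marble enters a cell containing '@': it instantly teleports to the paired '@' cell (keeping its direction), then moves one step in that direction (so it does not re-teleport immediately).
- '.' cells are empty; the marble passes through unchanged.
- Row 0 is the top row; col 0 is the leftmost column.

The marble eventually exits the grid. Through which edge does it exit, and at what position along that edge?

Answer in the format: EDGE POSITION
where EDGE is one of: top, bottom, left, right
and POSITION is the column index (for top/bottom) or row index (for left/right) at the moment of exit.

Answer: left 2

Derivation:
Step 1: enter (2,7), '.' pass, move left to (2,6)
Step 2: enter (2,6), '.' pass, move left to (2,5)
Step 3: enter (2,5), '.' pass, move left to (2,4)
Step 4: enter (2,4), '.' pass, move left to (2,3)
Step 5: enter (2,3), '.' pass, move left to (2,2)
Step 6: enter (2,2), '.' pass, move left to (2,1)
Step 7: enter (2,1), '.' pass, move left to (2,0)
Step 8: enter (2,0), '.' pass, move left to (2,-1)
Step 9: at (2,-1) — EXIT via left edge, pos 2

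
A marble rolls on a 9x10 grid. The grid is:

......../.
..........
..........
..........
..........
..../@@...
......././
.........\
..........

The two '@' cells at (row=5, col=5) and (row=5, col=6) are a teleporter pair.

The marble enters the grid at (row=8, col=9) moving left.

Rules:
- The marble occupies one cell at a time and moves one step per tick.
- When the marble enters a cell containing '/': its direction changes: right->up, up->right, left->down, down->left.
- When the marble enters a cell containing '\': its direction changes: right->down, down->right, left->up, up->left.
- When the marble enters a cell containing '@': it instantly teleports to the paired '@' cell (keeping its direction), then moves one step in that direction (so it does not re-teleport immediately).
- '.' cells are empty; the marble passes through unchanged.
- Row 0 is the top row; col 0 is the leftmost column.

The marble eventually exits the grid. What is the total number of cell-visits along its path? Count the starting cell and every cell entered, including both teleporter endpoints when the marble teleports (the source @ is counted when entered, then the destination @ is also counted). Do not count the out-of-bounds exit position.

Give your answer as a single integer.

Step 1: enter (8,9), '.' pass, move left to (8,8)
Step 2: enter (8,8), '.' pass, move left to (8,7)
Step 3: enter (8,7), '.' pass, move left to (8,6)
Step 4: enter (8,6), '.' pass, move left to (8,5)
Step 5: enter (8,5), '.' pass, move left to (8,4)
Step 6: enter (8,4), '.' pass, move left to (8,3)
Step 7: enter (8,3), '.' pass, move left to (8,2)
Step 8: enter (8,2), '.' pass, move left to (8,1)
Step 9: enter (8,1), '.' pass, move left to (8,0)
Step 10: enter (8,0), '.' pass, move left to (8,-1)
Step 11: at (8,-1) — EXIT via left edge, pos 8
Path length (cell visits): 10

Answer: 10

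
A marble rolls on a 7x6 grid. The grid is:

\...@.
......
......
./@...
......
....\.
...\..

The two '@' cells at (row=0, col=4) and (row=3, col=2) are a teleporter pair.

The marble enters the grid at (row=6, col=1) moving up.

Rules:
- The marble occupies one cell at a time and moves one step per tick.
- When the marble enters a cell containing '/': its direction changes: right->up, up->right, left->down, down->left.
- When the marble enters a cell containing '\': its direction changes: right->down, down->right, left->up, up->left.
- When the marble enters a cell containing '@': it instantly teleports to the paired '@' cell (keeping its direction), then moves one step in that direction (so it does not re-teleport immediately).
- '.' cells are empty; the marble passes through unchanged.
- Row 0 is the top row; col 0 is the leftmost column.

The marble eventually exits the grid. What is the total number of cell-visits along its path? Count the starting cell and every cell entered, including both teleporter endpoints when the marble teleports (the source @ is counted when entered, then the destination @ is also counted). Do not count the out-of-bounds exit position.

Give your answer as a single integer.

Answer: 7

Derivation:
Step 1: enter (6,1), '.' pass, move up to (5,1)
Step 2: enter (5,1), '.' pass, move up to (4,1)
Step 3: enter (4,1), '.' pass, move up to (3,1)
Step 4: enter (3,1), '/' deflects up->right, move right to (3,2)
Step 5: enter (3,2), '@' teleport (3,2)->(0,4), also enter (0,4), move right to (0,5)
Step 6: enter (0,5), '.' pass, move right to (0,6)
Step 7: at (0,6) — EXIT via right edge, pos 0
Path length (cell visits): 7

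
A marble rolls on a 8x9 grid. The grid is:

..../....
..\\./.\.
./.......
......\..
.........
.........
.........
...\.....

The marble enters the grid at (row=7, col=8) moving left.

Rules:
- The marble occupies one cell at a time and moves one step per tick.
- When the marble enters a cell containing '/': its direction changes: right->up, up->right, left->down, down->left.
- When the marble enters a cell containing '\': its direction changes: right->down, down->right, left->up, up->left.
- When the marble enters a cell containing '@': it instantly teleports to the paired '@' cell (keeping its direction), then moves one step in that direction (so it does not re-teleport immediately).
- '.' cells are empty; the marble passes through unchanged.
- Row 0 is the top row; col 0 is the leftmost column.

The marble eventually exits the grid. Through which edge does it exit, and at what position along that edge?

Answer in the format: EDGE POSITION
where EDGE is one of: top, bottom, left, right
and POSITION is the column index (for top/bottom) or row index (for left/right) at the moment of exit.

Step 1: enter (7,8), '.' pass, move left to (7,7)
Step 2: enter (7,7), '.' pass, move left to (7,6)
Step 3: enter (7,6), '.' pass, move left to (7,5)
Step 4: enter (7,5), '.' pass, move left to (7,4)
Step 5: enter (7,4), '.' pass, move left to (7,3)
Step 6: enter (7,3), '\' deflects left->up, move up to (6,3)
Step 7: enter (6,3), '.' pass, move up to (5,3)
Step 8: enter (5,3), '.' pass, move up to (4,3)
Step 9: enter (4,3), '.' pass, move up to (3,3)
Step 10: enter (3,3), '.' pass, move up to (2,3)
Step 11: enter (2,3), '.' pass, move up to (1,3)
Step 12: enter (1,3), '\' deflects up->left, move left to (1,2)
Step 13: enter (1,2), '\' deflects left->up, move up to (0,2)
Step 14: enter (0,2), '.' pass, move up to (-1,2)
Step 15: at (-1,2) — EXIT via top edge, pos 2

Answer: top 2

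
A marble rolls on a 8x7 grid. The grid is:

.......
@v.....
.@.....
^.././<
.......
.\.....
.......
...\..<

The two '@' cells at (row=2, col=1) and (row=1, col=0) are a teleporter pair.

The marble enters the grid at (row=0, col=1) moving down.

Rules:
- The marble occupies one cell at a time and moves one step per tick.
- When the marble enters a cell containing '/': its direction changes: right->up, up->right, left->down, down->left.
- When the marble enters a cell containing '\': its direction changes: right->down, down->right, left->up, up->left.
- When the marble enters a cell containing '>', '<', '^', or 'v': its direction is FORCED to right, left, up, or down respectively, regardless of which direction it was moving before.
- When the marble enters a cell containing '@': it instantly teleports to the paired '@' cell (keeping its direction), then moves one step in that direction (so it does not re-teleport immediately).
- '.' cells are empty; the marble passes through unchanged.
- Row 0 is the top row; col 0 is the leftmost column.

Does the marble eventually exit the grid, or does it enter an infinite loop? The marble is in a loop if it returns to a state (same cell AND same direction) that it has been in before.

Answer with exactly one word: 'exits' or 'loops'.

Answer: loops

Derivation:
Step 1: enter (0,1), '.' pass, move down to (1,1)
Step 2: enter (1,1), 'v' forces down->down, move down to (2,1)
Step 3: enter (2,1), '@' teleport (2,1)->(1,0), also enter (1,0), move down to (2,0)
Step 4: enter (2,0), '.' pass, move down to (3,0)
Step 5: enter (3,0), '^' forces down->up, move up to (2,0)
Step 6: enter (2,0), '.' pass, move up to (1,0)
Step 7: enter (1,0), '@' teleport (1,0)->(2,1), also enter (2,1), move up to (1,1)
Step 8: enter (1,1), 'v' forces up->down, move down to (2,1)
Step 9: at (2,1) dir=down — LOOP DETECTED (seen before)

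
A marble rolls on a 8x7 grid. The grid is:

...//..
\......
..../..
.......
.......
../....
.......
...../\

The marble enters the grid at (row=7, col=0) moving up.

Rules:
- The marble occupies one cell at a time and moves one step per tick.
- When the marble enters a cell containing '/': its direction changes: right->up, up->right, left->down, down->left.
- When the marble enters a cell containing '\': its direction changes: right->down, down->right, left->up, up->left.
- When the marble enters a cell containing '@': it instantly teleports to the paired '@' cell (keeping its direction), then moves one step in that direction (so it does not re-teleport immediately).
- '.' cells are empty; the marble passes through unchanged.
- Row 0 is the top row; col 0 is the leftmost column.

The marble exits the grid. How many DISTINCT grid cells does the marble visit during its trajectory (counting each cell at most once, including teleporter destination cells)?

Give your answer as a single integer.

Answer: 7

Derivation:
Step 1: enter (7,0), '.' pass, move up to (6,0)
Step 2: enter (6,0), '.' pass, move up to (5,0)
Step 3: enter (5,0), '.' pass, move up to (4,0)
Step 4: enter (4,0), '.' pass, move up to (3,0)
Step 5: enter (3,0), '.' pass, move up to (2,0)
Step 6: enter (2,0), '.' pass, move up to (1,0)
Step 7: enter (1,0), '\' deflects up->left, move left to (1,-1)
Step 8: at (1,-1) — EXIT via left edge, pos 1
Distinct cells visited: 7 (path length 7)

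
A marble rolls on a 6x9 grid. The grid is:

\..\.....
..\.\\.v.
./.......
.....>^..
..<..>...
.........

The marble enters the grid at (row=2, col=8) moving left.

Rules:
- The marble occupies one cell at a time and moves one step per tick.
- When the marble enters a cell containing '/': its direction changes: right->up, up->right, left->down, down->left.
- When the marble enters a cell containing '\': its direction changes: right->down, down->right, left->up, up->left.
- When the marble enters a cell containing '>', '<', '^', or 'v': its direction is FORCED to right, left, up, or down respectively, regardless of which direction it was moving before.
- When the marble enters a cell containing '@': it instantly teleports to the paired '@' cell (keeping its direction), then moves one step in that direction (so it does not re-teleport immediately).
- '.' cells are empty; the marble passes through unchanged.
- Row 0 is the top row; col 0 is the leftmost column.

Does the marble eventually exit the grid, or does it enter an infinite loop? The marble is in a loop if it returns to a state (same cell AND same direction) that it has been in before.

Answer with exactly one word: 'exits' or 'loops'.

Answer: exits

Derivation:
Step 1: enter (2,8), '.' pass, move left to (2,7)
Step 2: enter (2,7), '.' pass, move left to (2,6)
Step 3: enter (2,6), '.' pass, move left to (2,5)
Step 4: enter (2,5), '.' pass, move left to (2,4)
Step 5: enter (2,4), '.' pass, move left to (2,3)
Step 6: enter (2,3), '.' pass, move left to (2,2)
Step 7: enter (2,2), '.' pass, move left to (2,1)
Step 8: enter (2,1), '/' deflects left->down, move down to (3,1)
Step 9: enter (3,1), '.' pass, move down to (4,1)
Step 10: enter (4,1), '.' pass, move down to (5,1)
Step 11: enter (5,1), '.' pass, move down to (6,1)
Step 12: at (6,1) — EXIT via bottom edge, pos 1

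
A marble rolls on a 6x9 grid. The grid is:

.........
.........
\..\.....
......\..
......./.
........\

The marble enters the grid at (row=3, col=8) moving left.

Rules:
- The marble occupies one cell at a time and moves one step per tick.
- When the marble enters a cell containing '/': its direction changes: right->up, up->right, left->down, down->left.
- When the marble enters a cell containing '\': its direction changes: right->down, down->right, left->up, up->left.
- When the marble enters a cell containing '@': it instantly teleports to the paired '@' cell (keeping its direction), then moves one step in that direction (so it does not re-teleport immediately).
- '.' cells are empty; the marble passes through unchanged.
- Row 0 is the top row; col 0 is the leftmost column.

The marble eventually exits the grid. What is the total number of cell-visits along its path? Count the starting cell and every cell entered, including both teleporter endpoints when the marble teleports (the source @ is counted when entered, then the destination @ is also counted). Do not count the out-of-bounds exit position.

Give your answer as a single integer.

Step 1: enter (3,8), '.' pass, move left to (3,7)
Step 2: enter (3,7), '.' pass, move left to (3,6)
Step 3: enter (3,6), '\' deflects left->up, move up to (2,6)
Step 4: enter (2,6), '.' pass, move up to (1,6)
Step 5: enter (1,6), '.' pass, move up to (0,6)
Step 6: enter (0,6), '.' pass, move up to (-1,6)
Step 7: at (-1,6) — EXIT via top edge, pos 6
Path length (cell visits): 6

Answer: 6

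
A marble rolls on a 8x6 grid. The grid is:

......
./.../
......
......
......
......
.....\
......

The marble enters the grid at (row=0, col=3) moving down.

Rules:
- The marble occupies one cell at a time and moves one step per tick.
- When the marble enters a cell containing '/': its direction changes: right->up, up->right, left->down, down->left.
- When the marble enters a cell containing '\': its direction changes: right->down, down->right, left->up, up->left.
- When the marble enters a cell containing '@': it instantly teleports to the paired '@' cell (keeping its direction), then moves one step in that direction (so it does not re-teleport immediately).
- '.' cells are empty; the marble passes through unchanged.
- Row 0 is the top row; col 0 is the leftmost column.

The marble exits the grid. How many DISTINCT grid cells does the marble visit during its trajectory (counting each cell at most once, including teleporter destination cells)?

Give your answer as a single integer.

Answer: 8

Derivation:
Step 1: enter (0,3), '.' pass, move down to (1,3)
Step 2: enter (1,3), '.' pass, move down to (2,3)
Step 3: enter (2,3), '.' pass, move down to (3,3)
Step 4: enter (3,3), '.' pass, move down to (4,3)
Step 5: enter (4,3), '.' pass, move down to (5,3)
Step 6: enter (5,3), '.' pass, move down to (6,3)
Step 7: enter (6,3), '.' pass, move down to (7,3)
Step 8: enter (7,3), '.' pass, move down to (8,3)
Step 9: at (8,3) — EXIT via bottom edge, pos 3
Distinct cells visited: 8 (path length 8)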